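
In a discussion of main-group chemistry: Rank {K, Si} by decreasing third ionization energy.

After 2 electrons have been removed, what remains? K²⁺ is already 1 electron into the core; Si²⁺ still has 2 valence electrons.
Core electrons are held far more tightly than valence electrons, so K tops the IE_3 order.
The numbers (kJ/mol): K 4420, Si 3232.
So the third ionization energies run Si < K.

K > Si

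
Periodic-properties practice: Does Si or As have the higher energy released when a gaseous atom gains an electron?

Si

Electron affinity generally becomes more exothermic across a period toward the halogens and less exothermic down a group.
A diagonal step moves right (one effect) and down (the opposite effect) at once.
Si > As: the two effects oppose for this pair; the down-group effect wins (134 vs 78 kJ/mol).
Approximate values (kJ/mol): Si 134, As 78.
So Si has the higher energy released when a gaseous atom gains an electron (Si > As).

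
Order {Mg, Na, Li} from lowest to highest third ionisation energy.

Na, Mg, Li

After 2 electrons have been removed, what remains? Mg²⁺ is the bare [Ne] core; Na²⁺ is already 1 electron into the core; Li²⁺ is already 1 electron into the core.
All of these are removing an electron from a noble-gas core or deeper; the smaller core (lower principal quantum number) is held far more tightly, and within a period the higher nuclear charge binds the same core more tightly.
The numbers (kJ/mol): Mg 7733, Na 6910, Li 11815.
Overall IE_3 order: Na < Mg < Li.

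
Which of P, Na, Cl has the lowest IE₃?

P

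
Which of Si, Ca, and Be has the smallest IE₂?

After 1 electron has been removed, what remains? Si⁺ still has 3 valence electrons; Ca⁺ still has 1 valence electron; Be⁺ still has 1 valence electron.
All are still removing valence electrons, so compare the +1 ions as you would atoms: IE_2 generally rises across a period (higher Z_eff) and falls down a group (larger shell), subject to the usual subshell exceptions.
Valence configurations: Si⁺ [Ne]3s²3p¹, Ca⁺ [Ar]4s¹, Be⁺ [He]2s¹.
The numbers (kJ/mol): Si 1577, Ca 1145, Be 1757.
Overall IE_2 order: Ca < Si < Be.

Ca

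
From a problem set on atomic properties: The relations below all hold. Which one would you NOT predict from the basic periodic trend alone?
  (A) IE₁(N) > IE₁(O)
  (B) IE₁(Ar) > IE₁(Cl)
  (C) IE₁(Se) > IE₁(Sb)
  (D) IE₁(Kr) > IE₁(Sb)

The general trend: first ionization energy increases across a period and decreases down a group.
(A) N (period 2, group 15) vs O (period 2, group 16): the stated order contradicts the simple trend.
(B) Ar (period 3, group 18) vs Cl (period 3, group 17): the stated order agrees with the simple trend.
(C) Se (period 4, group 16) vs Sb (period 5, group 15): the stated order agrees with the simple trend.
(D) Kr (period 4, group 18) vs Sb (period 5, group 15): the stated order agrees with the simple trend.
The exception is (A): pairing an electron in O's 2p⁴ costs repulsion energy, so O ionizes more easily than half-filled N (2p³).

(A)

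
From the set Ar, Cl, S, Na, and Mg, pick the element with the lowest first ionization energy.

Na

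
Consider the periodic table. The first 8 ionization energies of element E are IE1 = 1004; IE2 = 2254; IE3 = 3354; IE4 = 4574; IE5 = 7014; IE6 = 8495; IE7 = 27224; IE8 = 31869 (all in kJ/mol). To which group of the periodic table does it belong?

Group 16

Look for the largest jump between consecutive ionization energies: IE7/IE6 ≈ 3.2, far larger than any earlier ratio.
That jump marks the point where a core electron is being removed. So the atom has 6 valence electrons.
A main-group element with 6 valence electrons is in group 16.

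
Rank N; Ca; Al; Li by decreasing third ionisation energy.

Li, Ca, N, Al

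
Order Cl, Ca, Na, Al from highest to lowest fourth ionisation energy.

IE_4 is the cost of taking one more electron from the +3 cation: Cl³⁺ still has 4 valence electrons; Ca³⁺ is already 1 electron into the core; Na³⁺ is already 2 electrons into the core; Al³⁺ is the bare [Ne] core.
Breaking into a closed-shell core is much more expensive than removing a leftover valence electron — Ca, Na and Al have the largest IE_4 here.
Tabulated IE_4 (kJ/mol): Cl 5159, Ca 6491, Na 9543, Al 11577.
Hence IE_4: Cl < Ca < Na < Al.

Al > Na > Ca > Cl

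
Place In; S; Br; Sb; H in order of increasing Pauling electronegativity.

In < Sb < H < S < Br

H is in period 1, group 1; S is in period 3, group 16; Br is in period 4, group 17; In is in period 5, group 13; Sb is in period 5, group 15.
Electronegativity increases across a period and decreases down a group, tracking effective nuclear charge and atomic size.
Neither a single period nor a single group — weigh both effects.
Sb > In: both are in period 5; the period trend gives Sb the larger value.
H > Sb: the two effects oppose for this pair; the down-group effect wins (2.20 vs 2.05).
S > H: period and group pull opposite ways; the across-period shift dominates (2.58 vs 2.20).
Br > S: period and group pull opposite ways; the across-period shift dominates (2.96 vs 2.58).
For reference (Pauling): H 2.20, S 2.58, Br 2.96, In 1.78, Sb 2.05.
So from lowest to highest: In < Sb < H < S < Br.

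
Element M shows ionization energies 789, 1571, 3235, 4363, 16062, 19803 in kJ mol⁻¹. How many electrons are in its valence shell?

4

Look for the largest jump between consecutive ionization energies: IE5/IE4 ≈ 3.7, far larger than any earlier ratio.
That jump marks the point where a core electron is being removed. So the atom has 4 valence electrons.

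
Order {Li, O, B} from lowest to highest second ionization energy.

The second ionization energy removes an electron from the +1 ion. For each element: Li⁺ is the bare [He] core; O⁺ still has 5 valence electrons; B⁺ still has 2 valence electrons.
Core electrons are held far more tightly than valence electrons, so Li tops the IE_2 order.
Valence configurations: O⁺ [He]2s²2p³, B⁺ [He]2s².
The numbers (kJ/mol): Li 7298, O 3388, B 2427.
Hence IE_2: B < O < Li.

B, O, Li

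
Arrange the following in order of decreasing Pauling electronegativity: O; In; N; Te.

N is in period 2, group 15; O is in period 2, group 16; In is in period 5, group 13; Te is in period 5, group 16.
Atoms toward the upper right of the periodic table pull bonding electrons most strongly.
Here both period and group differ, so the two effects have to be weighed against each other.
Te > In: both are in period 5; the period trend gives Te the larger value.
N > Te: period and group pull opposite ways; the down-group shift dominates (3.04 vs 2.10).
O > N: both are in period 2; the period trend gives O the larger value.
Approximate values (Pauling): N 3.04, O 3.44, In 1.78, Te 2.10.
So from highest to lowest: O > N > Te > In.

O, N, Te, In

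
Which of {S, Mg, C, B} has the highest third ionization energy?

Mg

Consider each +2 ion: S²⁺ still has 4 valence electrons; Mg²⁺ is the bare [Ne] core; C²⁺ still has 2 valence electrons; B²⁺ still has 1 valence electron.
Breaking into a closed-shell core is much more expensive than removing a leftover valence electron — Mg has the largest IE_3 here.
Valence configurations: S²⁺ [Ne]3s²3p², C²⁺ [He]2s², B²⁺ [He]2s¹.
Tabulated IE_3 (kJ/mol): S 3357, Mg 7733, C 4620, B 3660.
Hence IE_3: S < B < C < Mg.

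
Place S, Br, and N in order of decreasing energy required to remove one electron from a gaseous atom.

N is in period 2, group 15; S is in period 3, group 16; Br is in period 4, group 17.
IE₁ increases left→right with effective nuclear charge and decreases top→bottom as the valence shell moves farther out.
These sit on a diagonal, where the across-period and down-group effects partly cancel.
Br > S: the two effects oppose for this pair; the across-period effect wins (1140 vs 1000 kJ/mol).
N > Br: period and group pull opposite ways; the down-group shift dominates (1402 vs 1140 kJ/mol).
Tabulated first ionization energy (kJ/mol): N 1402, S 1000, Br 1140.
So from highest to lowest: N > Br > S.

N > Br > S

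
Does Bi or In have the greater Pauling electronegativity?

Bi

In is in period 5, group 13; Bi is in period 6, group 15.
Electronegativity increases across a period and decreases down a group, tracking effective nuclear charge and atomic size.
Neither a single period nor a single group — weigh both effects.
Bi > In: the two effects oppose for this pair; the across-period effect wins (2.02 vs 1.78).
Tabulated electronegativity (Pauling): In 1.78, Bi 2.02.
So Bi has the greater Pauling electronegativity (Bi > In).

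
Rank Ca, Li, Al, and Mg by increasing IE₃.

Al < Ca < Mg < Li

IE_3 is the cost of taking one more electron from the +2 cation: Ca²⁺ is the bare [Ar] core; Li²⁺ is already 1 electron into the core; Al²⁺ still has 1 valence electron; Mg²⁺ is the bare [Ne] core.
Core electrons are held far more tightly than valence electrons, so Ca, Mg and Li top the IE_3 order.
The numbers (kJ/mol): Ca 4912, Li 11815, Al 2745, Mg 7733.
Overall IE_3 order: Al < Ca < Mg < Li.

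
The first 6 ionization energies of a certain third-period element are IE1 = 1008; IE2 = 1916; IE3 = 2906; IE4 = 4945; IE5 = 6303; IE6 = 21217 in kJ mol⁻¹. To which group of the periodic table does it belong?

Group 15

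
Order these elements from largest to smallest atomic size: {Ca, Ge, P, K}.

K, Ca, Ge, P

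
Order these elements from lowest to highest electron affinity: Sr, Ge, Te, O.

Adding an electron releases more energy for atoms nearer the top right (short of the noble gases).
Here both period and group differ, so the two effects have to be weighed against each other.
Ge > Sr: relative to Sr, both the across-period and down-group shifts push Ge's electron affinity up.
O > Ge: both effects reinforce here, so O is clearly the higher of the two.
Te > O: this pair runs against the simple trend — see the exception note.
Note the exception: Te has a higher electron affinity than O, contrary to the simple trend — O's compact 2p subshell gives strong electron–electron repulsion on the added electron.
For reference (kJ/mol): O 141, Ge 119, Sr 5, Te 190.
So from lowest to highest: Sr < Ge < O < Te.

Sr < Ge < O < Te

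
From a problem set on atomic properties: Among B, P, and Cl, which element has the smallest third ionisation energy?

P

The third ionization energy removes an electron from the +2 ion. For each element: B²⁺ still has 1 valence electron; P²⁺ still has 3 valence electrons; Cl²⁺ still has 5 valence electrons.
All are still removing valence electrons, so compare the +2 ions as you would atoms: IE_3 generally rises across a period (higher Z_eff) and falls down a group (larger shell), subject to the usual subshell exceptions.
Valence configurations: B²⁺ [He]2s¹, P²⁺ [Ne]3s²3p¹, Cl²⁺ [Ne]3s²3p³.
The numbers (kJ/mol): B 3660, P 2914, Cl 3822.
Putting it together, IE_3: P < B < Cl.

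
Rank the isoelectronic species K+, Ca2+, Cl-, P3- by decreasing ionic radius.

P3-, Cl-, K+, Ca2+

All of these have 18 electrons, so size is governed by nuclear charge alone: the more protons, the stronger the pull on the same electron cloud, and the smaller the ion.
Nuclear charges: Ca2+ (Z=20), K+ (Z=19), Cl- (Z=17), P3- (Z=15).
Largest to smallest: P3- > Cl- > K+ > Ca2+.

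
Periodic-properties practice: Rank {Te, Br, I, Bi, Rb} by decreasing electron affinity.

Adding an electron releases more energy for atoms nearer the top right (short of the noble gases).
These span different periods and groups, so the two trends combine.
Bi > Rb: period and group pull opposite ways; the across-period shift dominates (91 vs 47 kJ/mol).
Te > Bi: relative to Bi, both the across-period and down-group shifts push Te's electron affinity up.
I > Te: I lies to the right of Te in period 5, so the across-period effect alone puts I higher.
Br > I: Br sits above I in group 17, so the down-group effect alone puts Br higher.
Tabulated electron affinity (kJ/mol): Br 325, Rb 47, Te 190, I 295, Bi 91.
So from highest to lowest: Br > I > Te > Bi > Rb.

Br, I, Te, Bi, Rb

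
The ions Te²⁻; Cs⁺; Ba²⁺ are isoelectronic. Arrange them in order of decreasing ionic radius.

Te²⁻, Cs⁺, Ba²⁺

All of these have 54 electrons, so size is governed by nuclear charge alone: the more protons, the stronger the pull on the same electron cloud, and the smaller the ion.
Nuclear charges: Ba²⁺ (Z=56), Cs⁺ (Z=55), Te²⁻ (Z=52).
Largest to smallest: Te²⁻ > Cs⁺ > Ba²⁺.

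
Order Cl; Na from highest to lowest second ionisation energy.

Na, Cl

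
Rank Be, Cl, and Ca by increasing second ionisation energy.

Ca < Be < Cl

After 1 electron has been removed, what remains? Be⁺ still has 1 valence electron; Cl⁺ still has 6 valence electrons; Ca⁺ still has 1 valence electron.
All are still removing valence electrons, so compare the +1 ions as you would atoms: IE_2 generally rises across a period (higher Z_eff) and falls down a group (larger shell), subject to the usual subshell exceptions.
Valence configurations: Be⁺ [He]2s¹, Cl⁺ [Ne]3s²3p⁴, Ca⁺ [Ar]4s¹.
The numbers (kJ/mol): Be 1757, Cl 2298, Ca 1145.
So the second ionization energies run Ca < Be < Cl.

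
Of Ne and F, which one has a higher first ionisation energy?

Ne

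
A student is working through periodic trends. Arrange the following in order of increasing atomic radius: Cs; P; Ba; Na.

P < Na < Ba < Cs

Atomic radius shrinks across a period as nuclear charge pulls the same shell inward, and grows down a group as new shells are added.
Neither a single period nor a single group — weigh both effects.
Na > P: both are in period 3; the period trend gives Na the larger value.
Ba > Na: period and group pull opposite ways; the down-group shift dominates (196 vs 155 pm).
Cs > Ba: both are in period 6; the period trend gives Cs the larger value.
For reference (pm): Na 155, P 111, Cs 232, Ba 196.
So from smallest to largest: P < Na < Ba < Cs.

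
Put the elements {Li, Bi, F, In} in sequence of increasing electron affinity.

Li is in period 2, group 1; F is in period 2, group 17; In is in period 5, group 13; Bi is in period 6, group 15.
Atoms with high Z_eff and room in the valence shell (especially the halogens) have the most exothermic electron affinities.
These span different periods and groups, so the two trends combine.
Li > In: the two effects oppose for this pair; the down-group effect wins (60 vs 29 kJ/mol).
Bi > Li: the two effects oppose for this pair; the across-period effect wins (91 vs 60 kJ/mol).
F > Bi: both effects reinforce here, so F is clearly the higher of the two.
Tabulated electron affinity (kJ/mol): Li 60, F 328, In 29, Bi 91.
So from lowest to highest: In < Li < Bi < F.

In, Li, Bi, F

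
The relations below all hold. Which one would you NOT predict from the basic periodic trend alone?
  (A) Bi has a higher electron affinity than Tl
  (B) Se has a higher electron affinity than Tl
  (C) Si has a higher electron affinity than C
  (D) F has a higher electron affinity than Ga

(C)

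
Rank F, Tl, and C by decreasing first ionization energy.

Across a period the outer electron is held more tightly (higher IE₁); down a group it sits in a higher shell, more shielded, and comes off more easily.
These span different periods and groups, so the two trends combine.
C > Tl: both effects reinforce here, so C is clearly the higher of the two.
F > C: both are in period 2; the period trend gives F the larger value.
Tabulated first ionization energy (kJ/mol): C 1086, F 1681, Tl 589.
So from highest to lowest: F > C > Tl.

F > C > Tl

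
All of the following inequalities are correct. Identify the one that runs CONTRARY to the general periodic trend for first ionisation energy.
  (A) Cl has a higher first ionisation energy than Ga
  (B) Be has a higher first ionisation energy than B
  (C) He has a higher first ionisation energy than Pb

The general trend: first ionisation energy increases across a period and decreases down a group.
(A) Cl (period 3, group 17) vs Ga (period 4, group 13): the stated order agrees with the simple trend.
(B) Be (period 2, group 2) vs B (period 2, group 13): the stated order contradicts the simple trend.
(C) He (period 1, group 18) vs Pb (period 6, group 14): the stated order agrees with the simple trend.
The exception is (B): removing B's lone 2p electron is easier than breaking Be's filled 2s².

(B)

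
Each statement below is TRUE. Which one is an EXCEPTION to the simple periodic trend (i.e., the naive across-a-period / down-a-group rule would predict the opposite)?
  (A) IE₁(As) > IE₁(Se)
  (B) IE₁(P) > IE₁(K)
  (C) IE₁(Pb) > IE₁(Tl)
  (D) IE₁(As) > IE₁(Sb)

The general trend: IE₁ increases across a period and decreases down a group.
(A) As (period 4, group 15) vs Se (period 4, group 16): the stated order contradicts the simple trend.
(B) P (period 3, group 15) vs K (period 4, group 1): the stated order agrees with the simple trend.
(C) Pb (period 6, group 14) vs Tl (period 6, group 13): the stated order agrees with the simple trend.
(D) As (period 4, group 15) vs Sb (period 5, group 15): the stated order agrees with the simple trend.
The exception is (A): Se (4p⁴) ionizes more easily than half-filled As (4p³).

(A)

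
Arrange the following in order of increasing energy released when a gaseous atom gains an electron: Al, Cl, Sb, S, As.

Al is in period 3, group 13; S is in period 3, group 16; Cl is in period 3, group 17; As is in period 4, group 15; Sb is in period 5, group 15.
EA tends to increase across a period and decrease down a group, though the pattern is less regular than for IE or radius.
These span different periods and groups, so the two trends combine.
As > Al: the two effects oppose for this pair; the across-period effect wins (78 vs 42 kJ/mol).
Sb > As: this pair runs against the simple trend — see the exception note.
S > Sb: relative to Sb, both the across-period and down-group shifts push S's electron affinity up.
Cl > S: both are in period 3; the period trend gives Cl the larger value.
Note the exception: Sb has a higher electron affinity than As, contrary to the simple trend — both are half-filled np³, but the pairing/repulsion penalty for the added electron shrinks as the p orbitals become larger and more diffuse down the group, and for Sb that outweighs the weaker nuclear attraction.
Tabulated electron affinity (kJ/mol): Al 42, S 200, Cl 349, As 78, Sb 103.
So from lowest to highest: Al < As < Sb < S < Cl.

Al < As < Sb < S < Cl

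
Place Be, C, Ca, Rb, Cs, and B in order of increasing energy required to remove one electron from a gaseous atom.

Cs < Rb < Ca < B < Be < C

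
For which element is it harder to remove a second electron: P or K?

K

The second ionization energy removes an electron from the +1 ion. For each element: P⁺ still has 4 valence electrons; K⁺ is the bare [Ar] core.
Pulling an electron out of a noble-gas core costs far more than removing a remaining valence electron, so K sits at the high end of IE_2.
Approximate IE_2 values (kJ/mol): P 1907, K 3052.
Putting it together, IE_2: P < K.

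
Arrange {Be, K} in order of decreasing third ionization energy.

IE_3 is the cost of taking one more electron from the +2 cation: Be²⁺ is the bare [He] core; K²⁺ is already 1 electron into the core.
All of these are removing an electron from a noble-gas core or deeper; the smaller core (lower principal quantum number) is held far more tightly, and within a period the higher nuclear charge binds the same core more tightly.
The numbers (kJ/mol): Be 14849, K 4420.
So the third ionization energies run K < Be.

Be > K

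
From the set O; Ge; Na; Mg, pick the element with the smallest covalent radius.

O

O is in period 2, group 16; Na is in period 3, group 1; Mg is in period 3, group 2; Ge is in period 4, group 14.
Atomic radius shrinks across a period as nuclear charge pulls the same shell inward, and grows down a group as new shells are added.
These span different periods and groups, so the two trends combine.
Ge > O: relative to O, both the across-period and down-group shifts push Ge's atomic radius up.
Mg > Ge: period and group pull opposite ways; the across-period shift dominates (139 vs 121 pm).
Na > Mg: Na lies to the left of Mg in period 3, so the across-period effect alone puts Na larger.
Approximate values (pm): O 63, Na 155, Mg 139, Ge 121.
The smallest covalent radius among these belongs to O.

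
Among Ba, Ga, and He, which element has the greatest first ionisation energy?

He

He is in period 1, group 18; Ga is in period 4, group 13; Ba is in period 6, group 2.
First ionization energy rises across a period (greater Z_eff holds electrons more tightly) and falls down a group (valence electrons are farther from the nucleus).
Here both period and group differ, so the two effects have to be weighed against each other.
Ga > Ba: both effects reinforce here, so Ga is clearly the higher of the two.
He > Ga: both effects reinforce here, so He is clearly the higher of the two.
Approximate values (kJ/mol): He 2372, Ga 579, Ba 503.
The greatest first ionisation energy among these belongs to He.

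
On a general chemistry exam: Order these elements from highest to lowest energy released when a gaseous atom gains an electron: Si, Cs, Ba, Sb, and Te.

Si is in period 3, group 14; Sb is in period 5, group 15; Te is in period 5, group 16; Cs is in period 6, group 1; Ba is in period 6, group 2.
EA tends to increase across a period and decrease down a group, though the pattern is less regular than for IE or radius.
Neither a single period nor a single group — weigh both effects.
Cs > Ba: this pair runs against the simple trend — see the exception note.
Sb > Cs: both effects reinforce here, so Sb is clearly the higher of the two.
Si > Sb: the two effects oppose for this pair; the down-group effect wins (134 vs 103 kJ/mol).
Te > Si: period and group pull opposite ways; the across-period shift dominates (190 vs 134 kJ/mol).
Note the exception: Cs has a higher electron affinity than Ba, contrary to the simple trend — adding an electron to Ba (ns²) has to open a new, higher-energy np subshell, which is unfavourable.
Approximate values (kJ/mol): Si 134, Sb 103, Te 190, Cs 46, Ba 14.
So from highest to lowest: Te > Si > Sb > Cs > Ba.

Te > Si > Sb > Cs > Ba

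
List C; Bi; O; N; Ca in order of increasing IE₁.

Ca, Bi, C, O, N

C is in period 2, group 14; N is in period 2, group 15; O is in period 2, group 16; Ca is in period 4, group 2; Bi is in period 6, group 15.
Across a period the outer electron is held more tightly (higher IE₁); down a group it sits in a higher shell, more shielded, and comes off more easily.
Neither a single period nor a single group — weigh both effects.
Bi > Ca: period and group pull opposite ways; the across-period shift dominates (703 vs 590 kJ/mol).
C > Bi: the two effects oppose for this pair; the down-group effect wins (1086 vs 703 kJ/mol).
O > C: O lies to the right of C in period 2, so the across-period effect alone puts O higher.
N > O: this pair runs against the simple trend — see the exception note.
Note the exception: N has a higher first ionization energy than O, contrary to the simple trend — pairing an electron in O's 2p⁴ costs repulsion energy, so O ionizes more easily than half-filled N (2p³).
For reference (kJ/mol): C 1086, N 1402, O 1314, Ca 590, Bi 703.
So from lowest to highest: Ca < Bi < C < O < N.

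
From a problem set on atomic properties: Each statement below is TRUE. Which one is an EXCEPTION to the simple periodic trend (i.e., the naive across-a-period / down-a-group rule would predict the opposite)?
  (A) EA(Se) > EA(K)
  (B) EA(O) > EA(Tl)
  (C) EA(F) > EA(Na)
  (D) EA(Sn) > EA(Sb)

The general trend: electron affinity increases across a period and decreases down a group.
(A) Se (period 4, group 16) vs K (period 4, group 1): the stated order agrees with the simple trend.
(B) O (period 2, group 16) vs Tl (period 6, group 13): the stated order agrees with the simple trend.
(C) F (period 2, group 17) vs Na (period 3, group 1): the stated order agrees with the simple trend.
(D) Sn (period 5, group 14) vs Sb (period 5, group 15): the stated order contradicts the simple trend.
The exception is (D): adding an electron to Sb's half-filled 5p³ is unfavourable, so Sn has the more exothermic EA.

(D)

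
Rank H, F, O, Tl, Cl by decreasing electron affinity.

H is in period 1, group 1; O is in period 2, group 16; F is in period 2, group 17; Cl is in period 3, group 17; Tl is in period 6, group 13.
EA tends to increase across a period and decrease down a group, though the pattern is less regular than for IE or radius.
Neither a single period nor a single group — weigh both effects.
H > Tl: the two effects oppose for this pair; the down-group effect wins (73 vs 19 kJ/mol).
O > H: the two effects oppose for this pair; the across-period effect wins (141 vs 73 kJ/mol).
F > O: both are in period 2; the period trend gives F the larger value.
Cl > F: this pair runs against the simple trend — see the exception note.
Note the exception: Cl has a higher electron affinity than F, contrary to the simple trend — F's small 2p subshell makes the incoming electron feel strong e⁻–e⁻ repulsion, so Cl actually releases more energy on gaining an electron.
Approximate values (kJ/mol): H 73, O 141, F 328, Cl 349, Tl 19.
So from highest to lowest: Cl > F > O > H > Tl.

Cl, F, O, H, Tl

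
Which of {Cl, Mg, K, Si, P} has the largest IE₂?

IE_2 is the cost of taking one more electron from the +1 cation: Cl⁺ still has 6 valence electrons; Mg⁺ still has 1 valence electron; K⁺ is the bare [Ar] core; Si⁺ still has 3 valence electrons; P⁺ still has 4 valence electrons.
Breaking into a closed-shell core is much more expensive than removing a leftover valence electron — K has the largest IE_2 here.
Valence configurations: Cl⁺ [Ne]3s²3p⁴, Mg⁺ [Ne]3s¹, Si⁺ [Ne]3s²3p¹, P⁺ [Ne]3s²3p².
The numbers (kJ/mol): Cl 2298, Mg 1451, K 3052, Si 1577, P 1907.
Hence IE_2: Mg < Si < P < Cl < K.

K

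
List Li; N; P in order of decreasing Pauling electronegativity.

Li is in period 2, group 1; N is in period 2, group 15; P is in period 3, group 15.
Electronegativity increases across a period and decreases down a group, tracking effective nuclear charge and atomic size.
Here both period and group differ, so the two effects have to be weighed against each other.
P > Li: the two effects oppose for this pair; the across-period effect wins (2.19 vs 0.98).
N > P: they share group 15; the group trend gives N the larger value.
Tabulated electronegativity (Pauling): Li 0.98, N 3.04, P 2.19.
So from highest to lowest: N > P > Li.

N > P > Li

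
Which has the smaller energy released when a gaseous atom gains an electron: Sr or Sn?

Sr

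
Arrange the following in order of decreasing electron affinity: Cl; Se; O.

Cl, Se, O

O is in period 2, group 16; Cl is in period 3, group 17; Se is in period 4, group 16.
Adding an electron releases more energy for atoms nearer the top right (short of the noble gases).
Neither a single period nor a single group — weigh both effects.
Se > O: this pair runs against the simple trend — see the exception note.
Cl > Se: both effects reinforce here, so Cl is clearly the higher of the two.
Note the exception: Se has a higher electron affinity than O, contrary to the simple trend — O's compact 2p subshell gives strong electron–electron repulsion on the added electron.
For reference (kJ/mol): O 141, Cl 349, Se 195.
So from highest to lowest: Cl > Se > O.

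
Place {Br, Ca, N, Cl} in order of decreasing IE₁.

Across a period the outer electron is held more tightly (higher IE₁); down a group it sits in a higher shell, more shielded, and comes off more easily.
Neither a single period nor a single group — weigh both effects.
Br > Ca: both are in period 4; the period trend gives Br the larger value.
Cl > Br: they share group 17; the group trend gives Cl the larger value.
N > Cl: period and group pull opposite ways; the down-group shift dominates (1402 vs 1251 kJ/mol).
Approximate values (kJ/mol): N 1402, Cl 1251, Ca 590, Br 1140.
So from highest to lowest: N > Cl > Br > Ca.

N > Cl > Br > Ca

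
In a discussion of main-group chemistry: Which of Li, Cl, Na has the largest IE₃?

Li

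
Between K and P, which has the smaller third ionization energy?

P

Consider each +2 ion: K²⁺ is already 1 electron into the core; P²⁺ still has 3 valence electrons.
Pulling an electron out of a noble-gas core costs far more than removing a remaining valence electron, so K sits at the high end of IE_3.
The numbers (kJ/mol): K 4420, P 2914.
Hence IE_3: P < K.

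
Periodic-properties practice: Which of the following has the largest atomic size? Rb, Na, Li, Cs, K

Li is in period 2, group 1; Na is in period 3, group 1; K is in period 4, group 1; Rb is in period 5, group 1; Cs is in period 6, group 1.
Atomic radius shrinks across a period as nuclear charge pulls the same shell inward, and grows down a group as new shells are added.
All are in group 1, so atomic radius increases down the group.
The largest atomic size among these belongs to Cs.

Cs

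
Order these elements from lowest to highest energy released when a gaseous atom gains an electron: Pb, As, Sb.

Pb < As < Sb

As is in period 4, group 15; Sb is in period 5, group 15; Pb is in period 6, group 14.
Adding an electron releases more energy for atoms nearer the top right (short of the noble gases).
These span different periods and groups, so the two trends combine.
As > Pb: both effects reinforce here, so As is clearly the higher of the two.
Sb > As: this pair runs against the simple trend — see the exception note.
Note the exception: Sb has a higher electron affinity than As, contrary to the simple trend — both are half-filled np³, but the pairing/repulsion penalty for the added electron shrinks as the p orbitals become larger and more diffuse down the group, and for Sb that outweighs the weaker nuclear attraction.
Approximate values (kJ/mol): As 78, Sb 103, Pb 35.
So from lowest to highest: Pb < As < Sb.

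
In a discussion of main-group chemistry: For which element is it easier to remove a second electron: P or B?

After 1 electron has been removed, what remains? P⁺ still has 4 valence electrons; B⁺ still has 2 valence electrons.
All are still removing valence electrons, so compare the +1 ions as you would atoms: IE_2 generally rises across a period (higher Z_eff) and falls down a group (larger shell), subject to the usual subshell exceptions.
Valence configurations: P⁺ [Ne]3s²3p², B⁺ [He]2s².
Approximate IE_2 values (kJ/mol): P 1907, B 2427.
Putting it together, IE_2: P < B.

P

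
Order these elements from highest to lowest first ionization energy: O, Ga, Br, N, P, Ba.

N is in period 2, group 15; O is in period 2, group 16; P is in period 3, group 15; Ga is in period 4, group 13; Br is in period 4, group 17; Ba is in period 6, group 2.
Across a period the outer electron is held more tightly (higher IE₁); down a group it sits in a higher shell, more shielded, and comes off more easily.
Here both period and group differ, so the two effects have to be weighed against each other.
Ga > Ba: relative to Ba, both the across-period and down-group shifts push Ga's first ionization energy up.
P > Ga: both effects reinforce here, so P is clearly the higher of the two.
Br > P: the two effects oppose for this pair; the across-period effect wins (1140 vs 1012 kJ/mol).
O > Br: the two effects oppose for this pair; the down-group effect wins (1314 vs 1140 kJ/mol).
N > O: this pair runs against the simple trend — see the exception note.
Note the exception: N has a higher first ionization energy than O, contrary to the simple trend — pairing an electron in O's 2p⁴ costs repulsion energy, so O ionizes more easily than half-filled N (2p³).
Approximate values (kJ/mol): N 1402, O 1314, P 1012, Ga 579, Br 1140, Ba 503.
So from highest to lowest: N > O > Br > P > Ga > Ba.

N, O, Br, P, Ga, Ba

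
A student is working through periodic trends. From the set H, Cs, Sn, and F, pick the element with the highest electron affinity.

F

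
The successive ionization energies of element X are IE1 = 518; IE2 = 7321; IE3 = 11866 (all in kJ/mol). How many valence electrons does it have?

Look for the largest jump between consecutive ionization energies: IE2/IE1 ≈ 14.1, far larger than any earlier ratio.
That jump marks the point where a core electron is being removed. So the atom has 1 valence electron.

1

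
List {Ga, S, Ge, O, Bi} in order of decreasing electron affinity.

EA tends to increase across a period and decrease down a group, though the pattern is less regular than for IE or radius.
Here both period and group differ, so the two effects have to be weighed against each other.
Bi > Ga: period and group pull opposite ways; the across-period shift dominates (91 vs 29 kJ/mol).
Ge > Bi: period and group pull opposite ways; the down-group shift dominates (119 vs 91 kJ/mol).
O > Ge: relative to Ge, both the across-period and down-group shifts push O's electron affinity up.
S > O: this pair runs against the simple trend — see the exception note.
Note the exception: S has a higher electron affinity than O, contrary to the simple trend — the compact 2p subshell of O repels the added electron more than S's larger 3p does.
Approximate values (kJ/mol): O 141, S 200, Ga 29, Ge 119, Bi 91.
So from highest to lowest: S > O > Ge > Bi > Ga.

S > O > Ge > Bi > Ga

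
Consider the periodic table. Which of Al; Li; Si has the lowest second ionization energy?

Si

IE_2 is the cost of taking one more electron from the +1 cation: Al⁺ still has 2 valence electrons; Li⁺ is the bare [He] core; Si⁺ still has 3 valence electrons.
Core electrons are held far more tightly than valence electrons, so Li tops the IE_2 order.
Valence configurations: Al⁺ [Ne]3s², Si⁺ [Ne]3s²3p¹.
Si⁺ loses a lone 3p electron whereas Al⁺ must break into a filled 3s² pair, so IE_2(Al) > IE_2(Si) even though Si has the higher nuclear charge.
The numbers (kJ/mol): Al 1817, Li 7298, Si 1577.
Hence IE_2: Si < Al < Li.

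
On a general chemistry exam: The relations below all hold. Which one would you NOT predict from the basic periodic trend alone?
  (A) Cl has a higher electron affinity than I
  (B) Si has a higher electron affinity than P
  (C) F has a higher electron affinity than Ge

The general trend: electron affinity increases across a period and decreases down a group.
(A) Cl (period 3, group 17) vs I (period 5, group 17): the stated order agrees with the simple trend.
(B) Si (period 3, group 14) vs P (period 3, group 15): the stated order contradicts the simple trend.
(C) F (period 2, group 17) vs Ge (period 4, group 14): the stated order agrees with the simple trend.
The exception is (B): adding an electron to P's half-filled 3p³ is unfavourable, so Si (3p²) has the more exothermic EA.

(B)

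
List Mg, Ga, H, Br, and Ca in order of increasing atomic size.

H < Br < Ga < Mg < Ca

H is in period 1, group 1; Mg is in period 3, group 2; Ca is in period 4, group 2; Ga is in period 4, group 13; Br is in period 4, group 17.
Moving right in a period, electrons are added to the same shell under a stronger nuclear pull, so atoms get smaller; moving down, a new shell is opened and atoms get larger.
Here both period and group differ, so the two effects have to be weighed against each other.
Br > H: period and group pull opposite ways; the down-group shift dominates (114 vs 32 pm).
Ga > Br: both are in period 4; the period trend gives Ga the larger value.
Mg > Ga: the two effects oppose for this pair; the across-period effect wins (139 vs 124 pm).
Ca > Mg: Ca sits below Mg in group 2, so the down-group effect alone puts Ca larger.
For reference (pm): H 32, Mg 139, Ca 171, Ga 124, Br 114.
So from smallest to largest: H < Br < Ga < Mg < Ca.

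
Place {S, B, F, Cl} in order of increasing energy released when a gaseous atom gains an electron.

B is in period 2, group 13; F is in period 2, group 17; S is in period 3, group 16; Cl is in period 3, group 17.
Atoms with high Z_eff and room in the valence shell (especially the halogens) have the most exothermic electron affinities.
These span different periods and groups, so the two trends combine.
S > B: period and group pull opposite ways; the across-period shift dominates (200 vs 27 kJ/mol).
F > S: relative to S, both the across-period and down-group shifts push F's electron affinity up.
Cl > F: this pair runs against the simple trend — see the exception note.
Note the exception: Cl has a higher electron affinity than F, contrary to the simple trend — F's small 2p subshell makes the incoming electron feel strong e⁻–e⁻ repulsion, so Cl actually releases more energy on gaining an electron.
Tabulated electron affinity (kJ/mol): B 27, F 328, S 200, Cl 349.
So from lowest to highest: B < S < F < Cl.

B < S < F < Cl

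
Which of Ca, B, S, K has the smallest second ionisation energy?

Consider each +1 ion: Ca⁺ still has 1 valence electron; B⁺ still has 2 valence electrons; S⁺ still has 5 valence electrons; K⁺ is the bare [Ar] core.
Core electrons are held far more tightly than valence electrons, so K tops the IE_2 order.
Valence configurations: Ca⁺ [Ar]4s¹, B⁺ [He]2s², S⁺ [Ne]3s²3p³.
Tabulated IE_2 (kJ/mol): Ca 1145, B 2427, S 2252, K 3052.
So the second ionization energies run Ca < S < B < K.

Ca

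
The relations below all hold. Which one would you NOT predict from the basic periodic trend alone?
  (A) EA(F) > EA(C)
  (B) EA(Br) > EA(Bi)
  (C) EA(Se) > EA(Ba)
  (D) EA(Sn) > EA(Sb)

(D)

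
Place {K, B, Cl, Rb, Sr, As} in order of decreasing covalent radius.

Rb > K > Sr > As > Cl > B

B is in period 2, group 13; Cl is in period 3, group 17; K is in period 4, group 1; As is in period 4, group 15; Rb is in period 5, group 1; Sr is in period 5, group 2.
Atomic radius shrinks across a period as nuclear charge pulls the same shell inward, and grows down a group as new shells are added.
Neither a single period nor a single group — weigh both effects.
Cl > B: the two effects oppose for this pair; the down-group effect wins (99 vs 85 pm).
As > Cl: both effects reinforce here, so As is clearly the larger of the two.
Sr > As: relative to As, both the across-period and down-group shifts push Sr's atomic radius up.
K > Sr: period and group pull opposite ways; the across-period shift dominates (196 vs 185 pm).
Rb > K: they share group 1; the group trend gives Rb the larger value.
Approximate values (pm): B 85, Cl 99, K 196, As 121, Rb 210, Sr 185.
So from largest to smallest: Rb > K > Sr > As > Cl > B.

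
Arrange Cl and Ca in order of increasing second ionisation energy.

Ca < Cl

Consider each +1 ion: Cl⁺ still has 6 valence electrons; Ca⁺ still has 1 valence electron.
All are still removing valence electrons, so compare the +1 ions as you would atoms: IE_2 generally rises across a period (higher Z_eff) and falls down a group (larger shell), subject to the usual subshell exceptions.
Valence configurations: Cl⁺ [Ne]3s²3p⁴, Ca⁺ [Ar]4s¹.
The numbers (kJ/mol): Cl 2298, Ca 1145.
Overall IE_2 order: Ca < Cl.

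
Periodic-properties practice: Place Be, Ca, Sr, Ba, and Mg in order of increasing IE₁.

Be is in period 2, group 2; Mg is in period 3, group 2; Ca is in period 4, group 2; Sr is in period 5, group 2; Ba is in period 6, group 2.
First ionization energy rises across a period (greater Z_eff holds electrons more tightly) and falls down a group (valence electrons are farther from the nucleus).
All are in group 2, so first ionization energy increases up the group.
So from lowest to highest: Ba < Sr < Ca < Mg < Be.

Ba, Sr, Ca, Mg, Be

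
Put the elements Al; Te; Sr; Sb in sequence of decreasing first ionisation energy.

Al is in period 3, group 13; Sr is in period 5, group 2; Sb is in period 5, group 15; Te is in period 5, group 16.
Across a period the outer electron is held more tightly (higher IE₁); down a group it sits in a higher shell, more shielded, and comes off more easily.
These span different periods and groups, so the two trends combine.
Al > Sr: both effects reinforce here, so Al is clearly the higher of the two.
Sb > Al: the two effects oppose for this pair; the across-period effect wins (831 vs 578 kJ/mol).
Te > Sb: Te lies to the right of Sb in period 5, so the across-period effect alone puts Te higher.
For reference (kJ/mol): Al 578, Sr 550, Sb 831, Te 869.
So from highest to lowest: Te > Sb > Al > Sr.

Te, Sb, Al, Sr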